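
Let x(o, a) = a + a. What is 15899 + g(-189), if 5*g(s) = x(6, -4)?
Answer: 79487/5 ≈ 15897.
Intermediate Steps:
x(o, a) = 2*a
g(s) = -8/5 (g(s) = (2*(-4))/5 = (⅕)*(-8) = -8/5)
15899 + g(-189) = 15899 - 8/5 = 79487/5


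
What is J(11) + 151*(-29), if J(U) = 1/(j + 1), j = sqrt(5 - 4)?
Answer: -8757/2 ≈ -4378.5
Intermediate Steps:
j = 1 (j = sqrt(1) = 1)
J(U) = 1/2 (J(U) = 1/(1 + 1) = 1/2)
J(11) + 151*(-29) = 1/2 + 151*(-29) = 1/2 - 4379 = -8757/2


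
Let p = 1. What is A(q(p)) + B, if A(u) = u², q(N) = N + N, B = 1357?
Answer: 1361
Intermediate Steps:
q(N) = 2*N
A(q(p)) + B = (2*1)² + 1357 = 2² + 1357 = 4 + 1357 = 1361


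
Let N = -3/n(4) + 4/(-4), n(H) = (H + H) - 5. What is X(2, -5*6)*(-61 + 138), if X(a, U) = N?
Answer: -154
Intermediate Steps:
n(H) = -5 + 2*H (n(H) = 2*H - 5 = -5 + 2*H)
N = -2 (N = -3/(-5 + 2*4) + 4/(-4) = -3/(-5 + 8) + 4*(-¼) = -3/3 - 1 = -3*⅓ - 1 = -1 - 1 = -2)
X(a, U) = -2
X(2, -5*6)*(-61 + 138) = -2*(-61 + 138) = -2*77 = -154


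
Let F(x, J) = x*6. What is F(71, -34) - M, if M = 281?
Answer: 145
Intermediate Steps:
F(x, J) = 6*x
F(71, -34) - M = 6*71 - 1*281 = 426 - 281 = 145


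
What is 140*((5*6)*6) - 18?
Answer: 25182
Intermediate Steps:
140*((5*6)*6) - 18 = 140*(30*6) - 18 = 140*180 - 18 = 25200 - 18 = 25182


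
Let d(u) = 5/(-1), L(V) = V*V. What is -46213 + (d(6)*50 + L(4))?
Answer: -46447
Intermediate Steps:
L(V) = V**2
d(u) = -5 (d(u) = 5*(-1) = -5)
-46213 + (d(6)*50 + L(4)) = -46213 + (-5*50 + 4**2) = -46213 + (-250 + 16) = -46213 - 234 = -46447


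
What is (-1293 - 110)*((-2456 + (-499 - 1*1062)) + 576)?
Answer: 4827723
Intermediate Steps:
(-1293 - 110)*((-2456 + (-499 - 1*1062)) + 576) = -1403*((-2456 + (-499 - 1062)) + 576) = -1403*((-2456 - 1561) + 576) = -1403*(-4017 + 576) = -1403*(-3441) = 4827723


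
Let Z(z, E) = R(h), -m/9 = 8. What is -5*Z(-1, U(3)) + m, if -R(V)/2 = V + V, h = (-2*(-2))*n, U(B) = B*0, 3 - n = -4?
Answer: 488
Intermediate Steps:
m = -72 (m = -9*8 = -72)
n = 7 (n = 3 - 1*(-4) = 3 + 4 = 7)
U(B) = 0
h = 28 (h = -2*(-2)*7 = 4*7 = 28)
R(V) = -4*V (R(V) = -2*(V + V) = -4*V)
Z(z, E) = -112 (Z(z, E) = -4*28 = -112)
-5*Z(-1, U(3)) + m = -5*(-112) - 72 = 560 - 72 = 488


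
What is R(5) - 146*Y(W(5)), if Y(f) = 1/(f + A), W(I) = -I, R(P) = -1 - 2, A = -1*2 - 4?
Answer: 113/11 ≈ 10.273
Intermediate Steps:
A = -6 (A = -2 - 4 = -6)
R(P) = -3
Y(f) = 1/(-6 + f) (Y(f) = 1/(f - 6) = 1/(-6 + f))
R(5) - 146*Y(W(5)) = -3 - 146/(-6 - 1*5) = -3 - 146/(-6 - 5) = -3 - 146/(-11) = -3 - 146*(-1/11) = -3 + 146/11 = 113/11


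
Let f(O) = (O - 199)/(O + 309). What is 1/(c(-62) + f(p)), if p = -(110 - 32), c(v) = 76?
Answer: 231/17279 ≈ 0.013369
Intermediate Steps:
p = -78 (p = -1*78 = -78)
f(O) = (-199 + O)/(309 + O)
1/(c(-62) + f(p)) = 1/(76 + (-199 - 78)/(309 - 78)) = 1/(76 - 277/231) = 1/(17279/231) = 231/17279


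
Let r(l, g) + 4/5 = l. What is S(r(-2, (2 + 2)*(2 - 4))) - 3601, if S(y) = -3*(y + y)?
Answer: -17921/5 ≈ -3584.2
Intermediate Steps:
r(l, g) = -4/5 + l
S(y) = -6*y
S(r(-2, (2 + 2)*(2 - 4))) - 3601 = -6*(-4/5 - 2) - 3601 = -6*(-14/5) - 3601 = 84/5 - 3601 = -17921/5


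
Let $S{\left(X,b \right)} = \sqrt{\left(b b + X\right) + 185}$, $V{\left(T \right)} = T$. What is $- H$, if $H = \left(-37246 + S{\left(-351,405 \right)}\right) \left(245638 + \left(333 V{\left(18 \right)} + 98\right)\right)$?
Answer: $9375935580 - 251730 \sqrt{163859} \approx 9.274 \cdot 10^{9}$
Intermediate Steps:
$S{\left(X,b \right)} = \sqrt{185 + X + b^{2}}$ ($S{\left(X,b \right)} = \sqrt{\left(b^{2} + X\right) + 185} = \sqrt{\left(X + b^{2}\right) + 185} = \sqrt{185 + X + b^{2}}$)
$H = -9375935580 + 251730 \sqrt{163859}$ ($H = \left(-37246 + \sqrt{185 - 351 + 405^{2}}\right) \left(245638 + \left(333 \cdot 18 + 98\right)\right) = \left(-37246 + \sqrt{185 - 351 + 164025}\right) \left(245638 + \left(5994 + 98\right)\right) = \left(-37246 + \sqrt{163859}\right) \left(245638 + 6092\right) = \left(-37246 + \sqrt{163859}\right) 251730 = -9375935580 + 251730 \sqrt{163859} \approx -9.274 \cdot 10^{9}$)
$- H = - (-9375935580 + 251730 \sqrt{163859}) = 9375935580 - 251730 \sqrt{163859}$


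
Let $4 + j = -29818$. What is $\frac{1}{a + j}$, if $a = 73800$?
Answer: $\frac{1}{43978} \approx 2.2739 \cdot 10^{-5}$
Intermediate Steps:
$j = -29822$ ($j = -4 - 29818 = -29822$)
$\frac{1}{a + j} = \frac{1}{73800 - 29822} = \frac{1}{43978}$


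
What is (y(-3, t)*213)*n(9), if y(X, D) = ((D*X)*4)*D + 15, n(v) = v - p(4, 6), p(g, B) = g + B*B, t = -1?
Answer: -19809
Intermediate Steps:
p(g, B) = g + B²
n(v) = -40 + v (n(v) = v - (4 + 6²) = v - (4 + 36) = v - 1*40 = v - 40 = -40 + v)
y(X, D) = 15 + 4*X*D² (y(X, D) = (4*D*X)*D + 15 = 4*X*D² + 15 = 15 + 4*X*D²)
(y(-3, t)*213)*n(9) = ((15 + 4*(-3)*(-1)²)*213)*(-40 + 9) = ((15 + 4*(-3)*1)*213)*(-31) = ((15 - 12)*213)*(-31) = (3*213)*(-31) = 639*(-31) = -19809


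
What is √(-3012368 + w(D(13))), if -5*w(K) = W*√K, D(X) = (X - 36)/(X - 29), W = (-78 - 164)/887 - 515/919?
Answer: √(-200164145977204251200 + 2768271815295*√23)/8151530 ≈ 1735.6*I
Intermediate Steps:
W = -679203/815153 (W = -242*1/887 - 515*1/919 = -242/887 - 515/919 = -679203/815153 ≈ -0.83322)
D(X) = (-36 + X)/(-29 + X)
w(K) = 679203*√K/4075765 (w(K) = -(-679203)*√K/4075765 = 679203*√K/4075765)
√(-3012368 + w(D(13))) = √(-3012368 + 679203*√((-36 + 13)/(-29 + 13))/4075765) = √(-3012368 + 679203*√(-23/(-16))/4075765) = √(-3012368 + 679203*√(-1/16*(-23))/4075765) = √(-3012368 + 679203*√(23/16)/4075765) = √(-3012368 + 679203*(√23/4)/4075765) = √(-3012368 + 679203*√23/16303060)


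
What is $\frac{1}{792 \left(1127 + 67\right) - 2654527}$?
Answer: $- \frac{1}{1708879} \approx -5.8518 \cdot 10^{-7}$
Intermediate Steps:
$\frac{1}{792 \left(1127 + 67\right) - 2654527} = \frac{1}{792 \cdot 1194 - 2654527} = \frac{1}{945648 - 2654527} = \frac{1}{-1708879} = - \frac{1}{1708879}$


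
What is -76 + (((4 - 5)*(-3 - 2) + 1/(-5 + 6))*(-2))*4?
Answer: -124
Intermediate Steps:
-76 + (((4 - 5)*(-3 - 2) + 1/(-5 + 6))*(-2))*4 = -76 + ((-1*(-5) + 1/1)*(-2))*4 = -76 + ((5 + 1)*(-2))*4 = -76 + (6*(-2))*4 = -76 - 12*4 = -76 - 48 = -124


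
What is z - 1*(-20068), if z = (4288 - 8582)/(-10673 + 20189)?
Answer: 95481397/4758 ≈ 20068.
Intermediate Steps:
z = -2147/4758 (z = -4294/9516 = -4294*1/9516 = -2147/4758 ≈ -0.45124)
z - 1*(-20068) = -2147/4758 - 1*(-20068) = -2147/4758 + 20068 = 95481397/4758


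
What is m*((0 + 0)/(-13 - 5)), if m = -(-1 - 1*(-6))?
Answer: 0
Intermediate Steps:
m = -5 (m = -(-1 + 6) = -1*5 = -5)
m*((0 + 0)/(-13 - 5)) = -5*(0 + 0)/(-13 - 5) = -0/(-18) = -0*(-1)/18 = -5*0 = 0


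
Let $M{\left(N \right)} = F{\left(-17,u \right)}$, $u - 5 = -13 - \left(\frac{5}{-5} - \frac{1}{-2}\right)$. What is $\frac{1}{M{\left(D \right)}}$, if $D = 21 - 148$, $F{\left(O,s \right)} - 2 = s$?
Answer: $- \frac{2}{11} \approx -0.18182$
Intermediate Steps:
$u = - \frac{15}{2}$ ($u = 5 - \left(13 + \frac{1}{2} - 1\right) = 5 - \frac{25}{2} = - \frac{15}{2} \approx -7.5$)
$F{\left(O,s \right)} = 2 + s$
$D = -127$ ($D = 21 - 148 = -127$)
$M{\left(N \right)} = - \frac{11}{2}$ ($M{\left(N \right)} = 2 - \frac{15}{2} = - \frac{11}{2}$)
$\frac{1}{M{\left(D \right)}} = \frac{1}{- \frac{11}{2}} = - \frac{2}{11}$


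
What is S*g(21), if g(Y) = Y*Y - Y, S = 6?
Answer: 2520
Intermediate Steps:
g(Y) = Y**2 - Y
S*g(21) = 6*(21*(-1 + 21)) = 6*(21*20) = 6*420 = 2520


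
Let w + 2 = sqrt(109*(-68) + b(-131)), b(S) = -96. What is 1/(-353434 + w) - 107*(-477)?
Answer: 1593909864245280/31229253401 - I*sqrt(1877)/62458506802 ≈ 51039.0 - 6.9365e-10*I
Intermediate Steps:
w = -2 + 2*I*sqrt(1877) (w = -2 + sqrt(109*(-68) - 96) = -2 + sqrt(-7412 - 96) = -2 + sqrt(-7508) = -2 + 2*I*sqrt(1877) ≈ -2.0 + 86.649*I)
1/(-353434 + w) - 107*(-477) = 1/(-353434 + (-2 + 2*I*sqrt(1877))) - 107*(-477) = 1/(-353436 + 2*I*sqrt(1877)) + 51039 = 51039 + 1/(-353436 + 2*I*sqrt(1877))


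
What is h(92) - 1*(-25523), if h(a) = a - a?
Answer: 25523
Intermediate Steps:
h(a) = 0
h(92) - 1*(-25523) = 0 - 1*(-25523) = 0 + 25523 = 25523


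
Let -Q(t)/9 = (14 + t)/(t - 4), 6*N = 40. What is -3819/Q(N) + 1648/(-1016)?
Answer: 627526/11811 ≈ 53.131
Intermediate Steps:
N = 20/3 (N = (1/6)*40 = 20/3 ≈ 6.6667)
Q(t) = -9*(14 + t)/(-4 + t) (Q(t) = -9*(14 + t)/(t - 4) = -9*(14 + t)/(-4 + t))
-3819/Q(N) + 1648/(-1016) = -3819*(-4 + 20/3)/(9*(-14 - 1*20/3)) + 1648/(-1016) = -3819*8/(27*(-14 - 20/3)) + 1648*(-1/1016) = -3819/(9*(3/8)*(-62/3)) - 206/127 = -3819/(-279/4) - 206/127 = -3819*(-4/279) - 206/127 = 5092/93 - 206/127 = 627526/11811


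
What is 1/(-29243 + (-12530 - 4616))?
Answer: -1/46389 ≈ -2.1557e-5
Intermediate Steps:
1/(-29243 + (-12530 - 4616)) = 1/(-29243 - 17146) = 1/(-46389) = -1/46389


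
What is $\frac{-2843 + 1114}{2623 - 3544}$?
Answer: $\frac{1729}{921} \approx 1.8773$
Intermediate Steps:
$\frac{-2843 + 1114}{2623 - 3544} = - \frac{1729}{-921} = \left(-1729\right) \left(- \frac{1}{921}\right) = \frac{1729}{921}$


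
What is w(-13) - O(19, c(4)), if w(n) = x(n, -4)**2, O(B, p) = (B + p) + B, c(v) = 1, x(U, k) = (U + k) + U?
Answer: 861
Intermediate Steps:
x(U, k) = k + 2*U
O(B, p) = p + 2*B
w(n) = (-4 + 2*n)**2
w(-13) - O(19, c(4)) = 4*(-2 - 13)**2 - (1 + 2*19) = 4*(-15)**2 - (1 + 38) = 4*225 - 1*39 = 900 - 39 = 861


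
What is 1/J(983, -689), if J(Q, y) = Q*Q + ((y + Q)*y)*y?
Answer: 1/140534263 ≈ 7.1157e-9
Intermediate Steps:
J(Q, y) = Q² + y²*(Q + y) (J(Q, y) = Q² + ((Q + y)*y)*y = Q² + (y*(Q + y))*y = Q² + y²*(Q + y))
1/J(983, -689) = 1/(983² + (-689)³ + 983*(-689)²) = 1/(966289 - 327082769 + 983*474721) = 1/(966289 - 327082769 + 466650743) = 1/140534263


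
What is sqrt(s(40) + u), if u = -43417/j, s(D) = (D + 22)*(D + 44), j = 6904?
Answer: sqrt(61985173490)/3452 ≈ 72.123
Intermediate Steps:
s(D) = (22 + D)*(44 + D)
u = -43417/6904 ≈ -6.2887
sqrt(s(40) + u) = sqrt((968 + 40**2 + 66*40) - 43417/6904) = sqrt((968 + 1600 + 2640) - 43417/6904) = sqrt(5208 - 43417/6904) = sqrt(35912615/6904) = sqrt(61985173490)/3452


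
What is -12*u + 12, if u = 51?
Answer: -600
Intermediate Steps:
-12*u + 12 = -12*51 + 12 = -612 + 12 = -600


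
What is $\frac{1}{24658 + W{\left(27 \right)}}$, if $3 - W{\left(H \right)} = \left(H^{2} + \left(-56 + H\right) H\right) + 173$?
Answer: $\frac{1}{24542} \approx 4.0746 \cdot 10^{-5}$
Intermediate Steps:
$W{\left(H \right)} = -170 - H^{2} - H \left(-56 + H\right)$ ($W{\left(H \right)} = 3 - \left(\left(H^{2} + \left(-56 + H\right) H\right) + 173\right) = 3 - \left(\left(H^{2} + H \left(-56 + H\right)\right) + 173\right) = 3 - \left(173 + H^{2} + H \left(-56 + H\right)\right) = -170 - H^{2} - H \left(-56 + H\right)$)
$\frac{1}{24658 + W{\left(27 \right)}} = \frac{1}{24658 - \left(-1342 + 1458\right)} = \frac{1}{24658 - 116} = \frac{1}{24542}$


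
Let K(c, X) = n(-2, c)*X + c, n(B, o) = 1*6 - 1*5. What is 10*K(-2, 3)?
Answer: 10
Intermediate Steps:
n(B, o) = 1 (n(B, o) = 6 - 5 = 1)
K(c, X) = X + c (K(c, X) = 1*X + c = X + c)
10*K(-2, 3) = 10*(3 - 2) = 10*1 = 10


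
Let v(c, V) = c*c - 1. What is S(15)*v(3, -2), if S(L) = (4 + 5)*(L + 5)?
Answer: 1440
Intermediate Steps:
S(L) = 45 + 9*L (S(L) = 9*(5 + L) = 45 + 9*L)
v(c, V) = -1 + c² (v(c, V) = c² - 1 = -1 + c²)
S(15)*v(3, -2) = (45 + 9*15)*(-1 + 3²) = (45 + 135)*(-1 + 9) = 180*8 = 1440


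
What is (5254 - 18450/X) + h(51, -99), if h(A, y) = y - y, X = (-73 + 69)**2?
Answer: 32807/8 ≈ 4100.9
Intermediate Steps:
X = 16 (X = (-4)**2 = 16)
h(A, y) = 0
(5254 - 18450/X) + h(51, -99) = (5254 - 18450/16) + 0 = (5254 - 18450*1/16) + 0 = (5254 - 9225/8) + 0 = 32807/8 + 0 = 32807/8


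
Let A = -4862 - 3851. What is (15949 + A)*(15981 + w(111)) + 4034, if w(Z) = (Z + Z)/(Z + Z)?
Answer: 115649786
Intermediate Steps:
w(Z) = 1 (w(Z) = (2*Z)/((2*Z)) = (2*Z)*(1/(2*Z)) = 1)
A = -8713
(15949 + A)*(15981 + w(111)) + 4034 = (15949 - 8713)*(15981 + 1) + 4034 = 7236*15982 + 4034 = 115645752 + 4034 = 115649786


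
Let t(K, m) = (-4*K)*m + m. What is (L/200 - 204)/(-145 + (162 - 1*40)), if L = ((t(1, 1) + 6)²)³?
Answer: 40071/4600 ≈ 8.7111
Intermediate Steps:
t(K, m) = m - 4*K*m (t(K, m) = -4*K*m + m = m - 4*K*m)
L = 729 (L = ((1*(1 - 4*1) + 6)²)³ = ((1*(1 - 4) + 6)²)³ = ((1*(-3) + 6)²)³ = ((-3 + 6)²)³ = (3²)³ = 9³ = 729)
(L/200 - 204)/(-145 + (162 - 1*40)) = (729/200 - 204)/(-145 + (162 - 1*40)) = (729*(1/200) - 204)/(-145 + (162 - 40)) = (729/200 - 204)/(-145 + 122) = -40071/200/(-23) = -40071/200*(-1/23) = 40071/4600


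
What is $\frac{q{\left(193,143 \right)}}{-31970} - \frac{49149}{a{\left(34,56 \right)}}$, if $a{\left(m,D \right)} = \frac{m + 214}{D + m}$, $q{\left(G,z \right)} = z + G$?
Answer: $- \frac{35354125257}{1982140} \approx -17836.0$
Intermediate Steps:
$q{\left(G,z \right)} = G + z$
$a{\left(m,D \right)} = \frac{214 + m}{D + m}$
$\frac{q{\left(193,143 \right)}}{-31970} - \frac{49149}{a{\left(34,56 \right)}} = \frac{193 + 143}{-31970} - \frac{49149}{\frac{1}{56 + 34} \left(214 + 34\right)} = 336 \left(- \frac{1}{31970}\right) - \frac{49149}{\frac{1}{90} \cdot 248} = - \frac{168}{15985} - \frac{49149}{\frac{1}{90} \cdot 248} = - \frac{168}{15985} - \frac{49149}{\frac{124}{45}} = - \frac{168}{15985} - \frac{2211705}{124} = - \frac{35354125257}{1982140}$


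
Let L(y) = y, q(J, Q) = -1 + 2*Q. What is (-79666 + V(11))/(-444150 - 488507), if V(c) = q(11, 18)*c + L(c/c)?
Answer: 79280/932657 ≈ 0.085004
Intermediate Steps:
V(c) = 1 + 35*c (V(c) = (-1 + 2*18)*c + c/c = (-1 + 36)*c + 1 = 35*c + 1 = 1 + 35*c)
(-79666 + V(11))/(-444150 - 488507) = (-79666 + (1 + 35*11))/(-444150 - 488507) = (-79666 + (1 + 385))/(-932657) = (-79666 + 386)*(-1/932657) = -79280*(-1/932657) = 79280/932657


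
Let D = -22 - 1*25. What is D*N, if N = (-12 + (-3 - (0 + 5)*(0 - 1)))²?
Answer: -4700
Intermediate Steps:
D = -47 (D = -22 - 25 = -47)
N = 100 (N = (-12 + (-3 - 5*(-1)))² = (-12 + (-3 - 1*(-5)))² = (-12 + (-3 + 5))² = (-12 + 2)² = (-10)² = 100)
D*N = -47*100 = -4700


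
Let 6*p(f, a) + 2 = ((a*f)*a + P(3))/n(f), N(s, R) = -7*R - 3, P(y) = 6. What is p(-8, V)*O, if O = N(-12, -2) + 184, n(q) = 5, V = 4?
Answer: -858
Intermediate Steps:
N(s, R) = -3 - 7*R
p(f, a) = -2/15 + f*a²/30 (p(f, a) = -⅓ + (((a*f)*a + 6)/5)/6 = -⅓ + ((f*a² + 6)*(⅕))/6 = -⅓ + ((6 + f*a²)*(⅕))/6 = -⅓ + (6/5 + f*a²/5)/6 = -⅓ + (⅕ + f*a²/30) = -2/15 + f*a²/30)
O = 195 (O = (-3 - 7*(-2)) + 184 = (-3 + 14) + 184 = 11 + 184 = 195)
p(-8, V)*O = (-2/15 + (1/30)*(-8)*4²)*195 = (-2/15 + (1/30)*(-8)*16)*195 = (-2/15 - 64/15)*195 = -22/5*195 = -858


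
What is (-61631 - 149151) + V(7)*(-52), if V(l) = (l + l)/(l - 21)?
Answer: -210730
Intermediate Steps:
V(l) = 2*l/(-21 + l) (V(l) = (2*l)/(-21 + l) = 2*l/(-21 + l))
(-61631 - 149151) + V(7)*(-52) = (-61631 - 149151) + (2*7/(-21 + 7))*(-52) = -210782 + (2*7/(-14))*(-52) = -210782 + (2*7*(-1/14))*(-52) = -210782 - 1*(-52) = -210782 + 52 = -210730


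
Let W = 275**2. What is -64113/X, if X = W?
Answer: -64113/75625 ≈ -0.84778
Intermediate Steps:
W = 75625
X = 75625
-64113/X = -64113/75625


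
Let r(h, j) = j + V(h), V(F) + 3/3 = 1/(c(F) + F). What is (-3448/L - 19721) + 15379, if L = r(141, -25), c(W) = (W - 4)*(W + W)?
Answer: -4243686758/1008149 ≈ -4209.4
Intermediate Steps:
c(W) = 2*W*(-4 + W) (c(W) = (-4 + W)*(2*W) = 2*W*(-4 + W))
V(F) = -1 + 1/(F + 2*F*(-4 + F)) (V(F) = -1 + 1/(2*F*(-4 + F) + F) = -1 + 1/(F + 2*F*(-4 + F)))
r(h, j) = j + (1 - h - 2*h*(-4 + h))/(h*(-7 + 2*h))
L = -1008149/38775 (L = (1 - 1*141 - 2*141*(-4 + 141) + 141*(-25)*(-7 + 2*141))/(141*(-7 + 2*141)) = (1 - 141 - 2*141*137 + 141*(-25)*(-7 + 282))/(141*(-7 + 282)) = (1/141)*(1 - 141 - 38634 + 141*(-25)*275)/275 = (1/141)*(1/275)*(1 - 141 - 38634 - 969375) = (1/141)*(1/275)*(-1008149) = -1008149/38775 ≈ -26.000)
(-3448/L - 19721) + 15379 = (-3448/(-1008149/38775) - 19721) + 15379 = (-3448*(-38775/1008149) - 19721) + 15379 = (133696200/1008149 - 19721) + 15379 = -19748010229/1008149 + 15379 = -4243686758/1008149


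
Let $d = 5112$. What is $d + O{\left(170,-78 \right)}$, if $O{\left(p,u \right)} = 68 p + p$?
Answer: $16842$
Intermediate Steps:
$O{\left(p,u \right)} = 69 p$
$d + O{\left(170,-78 \right)} = 5112 + 69 \cdot 170 = 5112 + 11730 = 16842$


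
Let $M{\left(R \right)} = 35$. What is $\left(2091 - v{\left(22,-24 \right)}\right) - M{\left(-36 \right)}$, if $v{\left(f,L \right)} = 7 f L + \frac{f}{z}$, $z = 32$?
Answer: $\frac{92021}{16} \approx 5751.3$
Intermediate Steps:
$v{\left(f,L \right)} = \frac{f}{32} + 7 L f$ ($v{\left(f,L \right)} = 7 f L + \frac{f}{32} = 7 L f + f \frac{1}{32} = 7 L f + \frac{f}{32} = \frac{f}{32} + 7 L f$)
$\left(2091 - v{\left(22,-24 \right)}\right) - M{\left(-36 \right)} = \left(2091 - \frac{1}{32} \cdot 22 \left(1 + 224 \left(-24\right)\right)\right) - 35 = \left(2091 - \frac{1}{32} \cdot 22 \left(1 - 5376\right)\right) - 35 = \left(2091 - \frac{1}{32} \cdot 22 \left(-5375\right)\right) - 35 = \left(2091 - - \frac{59125}{16}\right) - 35 = \left(2091 + \frac{59125}{16}\right) - 35 = \frac{92581}{16} - 35 = \frac{92021}{16}$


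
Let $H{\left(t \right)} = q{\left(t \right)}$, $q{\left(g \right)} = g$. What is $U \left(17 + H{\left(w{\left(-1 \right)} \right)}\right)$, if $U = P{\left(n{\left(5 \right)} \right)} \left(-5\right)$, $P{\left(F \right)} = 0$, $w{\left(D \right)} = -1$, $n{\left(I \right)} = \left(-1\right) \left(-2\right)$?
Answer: $0$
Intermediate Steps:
$n{\left(I \right)} = 2$
$H{\left(t \right)} = t$
$U = 0$ ($U = 0 \left(-5\right) = 0$)
$U \left(17 + H{\left(w{\left(-1 \right)} \right)}\right) = 0 \left(17 - 1\right) = 0 \cdot 16 = 0$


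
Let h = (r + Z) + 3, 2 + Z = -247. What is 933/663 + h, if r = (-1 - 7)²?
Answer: -39911/221 ≈ -180.59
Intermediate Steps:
Z = -249 (Z = -2 - 247 = -249)
r = 64 (r = (-8)² = 64)
h = -182 (h = (64 - 249) + 3 = -185 + 3 = -182)
933/663 + h = 933/663 - 182 = 933*(1/663) - 182 = 311/221 - 182 = -39911/221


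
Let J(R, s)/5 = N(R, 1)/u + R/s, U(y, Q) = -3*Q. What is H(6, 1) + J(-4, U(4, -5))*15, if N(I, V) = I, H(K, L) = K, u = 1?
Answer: -314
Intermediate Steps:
J(R, s) = 5*R + 5*R/s (J(R, s) = 5*(R/1 + R/s) = 5*(R*1 + R/s) = 5*(R + R/s) = 5*R + 5*R/s)
H(6, 1) + J(-4, U(4, -5))*15 = 6 + (5*(-4)*(1 - 3*(-5))/(-3*(-5)))*15 = 6 + (5*(-4)*(1 + 15)/15)*15 = 6 + (5*(-4)*(1/15)*16)*15 = 6 - 64/3*15 = 6 - 320 = -314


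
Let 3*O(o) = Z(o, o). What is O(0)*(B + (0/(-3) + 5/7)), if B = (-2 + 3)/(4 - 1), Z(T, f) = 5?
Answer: 110/63 ≈ 1.7460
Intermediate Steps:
O(o) = 5/3 (O(o) = (⅓)*5 = 5/3)
B = ⅓ (B = 1/3 = 1*(⅓) = ⅓ ≈ 0.33333)
O(0)*(B + (0/(-3) + 5/7)) = 5*(⅓ + (0/(-3) + 5/7))/3 = 5*(⅓ + (0*(-⅓) + 5*(⅐)))/3 = 5*(⅓ + (0 + 5/7))/3 = 5*(⅓ + 5/7)/3 = (5/3)*(22/21) = 110/63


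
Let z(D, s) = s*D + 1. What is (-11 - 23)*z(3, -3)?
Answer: 272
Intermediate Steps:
z(D, s) = 1 + D*s (z(D, s) = D*s + 1 = 1 + D*s)
(-11 - 23)*z(3, -3) = (-11 - 23)*(1 + 3*(-3)) = -34*(1 - 9) = -34*(-8) = 272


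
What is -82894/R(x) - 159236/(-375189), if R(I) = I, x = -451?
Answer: 31172732402/169210239 ≈ 184.22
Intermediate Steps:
-82894/R(x) - 159236/(-375189) = -82894/(-451) - 159236/(-375189) = -82894*(-1/451) - 159236*(-1/375189) = 82894/451 + 159236/375189 = 31172732402/169210239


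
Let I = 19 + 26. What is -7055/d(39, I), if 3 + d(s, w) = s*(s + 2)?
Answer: -7055/1596 ≈ -4.4204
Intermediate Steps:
I = 45
d(s, w) = -3 + s*(2 + s) (d(s, w) = -3 + s*(s + 2) = -3 + s*(2 + s))
-7055/d(39, I) = -7055/(-3 + 39² + 2*39) = -7055/(-3 + 1521 + 78) = -7055/1596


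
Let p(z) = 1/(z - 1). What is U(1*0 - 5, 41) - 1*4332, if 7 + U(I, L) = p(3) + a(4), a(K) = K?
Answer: -8669/2 ≈ -4334.5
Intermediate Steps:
p(z) = 1/(-1 + z)
U(I, L) = -5/2 (U(I, L) = -7 + (1/(-1 + 3) + 4) = -7 + (1/2 + 4) = -7 + (½ + 4) = -7 + 9/2 = -5/2)
U(1*0 - 5, 41) - 1*4332 = -5/2 - 1*4332 = -5/2 - 4332 = -8669/2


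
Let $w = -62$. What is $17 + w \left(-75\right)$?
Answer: $4667$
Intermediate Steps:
$17 + w \left(-75\right) = 17 - -4650 = 17 + 4650 = 4667$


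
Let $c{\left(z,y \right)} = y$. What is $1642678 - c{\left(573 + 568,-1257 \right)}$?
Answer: $1643935$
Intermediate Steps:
$1642678 - c{\left(573 + 568,-1257 \right)} = 1642678 - -1257 = 1642678 + 1257 = 1643935$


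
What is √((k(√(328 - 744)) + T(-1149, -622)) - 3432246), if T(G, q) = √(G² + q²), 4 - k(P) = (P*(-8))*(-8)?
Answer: √(-3432242 + √1707085 - 256*I*√26) ≈ 0.352 - 1852.3*I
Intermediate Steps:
k(P) = 4 - 64*P (k(P) = 4 - P*(-8)*(-8) = 4 - (-8*P)*(-8) = 4 - 64*P)
√((k(√(328 - 744)) + T(-1149, -622)) - 3432246) = √(((4 - 64*√(328 - 744)) + √((-1149)² + (-622)²)) - 3432246) = √(((4 - 256*I*√26) + √(1320201 + 386884)) - 3432246) = √(((4 - 256*I*√26) + √1707085) - 3432246) = √((4 + √1707085 - 256*I*√26) - 3432246) = √(-3432242 + √1707085 - 256*I*√26)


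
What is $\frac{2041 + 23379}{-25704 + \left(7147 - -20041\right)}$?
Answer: $\frac{6355}{371} \approx 17.129$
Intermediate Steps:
$\frac{2041 + 23379}{-25704 + \left(7147 - -20041\right)} = \frac{25420}{-25704 + \left(7147 + 20041\right)} = \frac{25420}{-25704 + 27188} = \frac{25420}{1484} = 25420 \cdot \frac{1}{1484} = \frac{6355}{371}$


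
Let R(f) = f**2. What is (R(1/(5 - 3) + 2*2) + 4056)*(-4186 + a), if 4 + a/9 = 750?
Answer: 10304760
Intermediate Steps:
a = 6714 (a = -36 + 9*750 = -36 + 6750 = 6714)
(R(1/(5 - 3) + 2*2) + 4056)*(-4186 + a) = ((1/(5 - 3) + 2*2)**2 + 4056)*(-4186 + 6714) = ((1/2 + 4)**2 + 4056)*2528 = ((9/2)**2 + 4056)*2528 = (81/4 + 4056)*2528 = (16305/4)*2528 = 10304760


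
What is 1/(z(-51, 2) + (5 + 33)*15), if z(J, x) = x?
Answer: 1/572 ≈ 0.0017483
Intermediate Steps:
1/(z(-51, 2) + (5 + 33)*15) = 1/(2 + (5 + 33)*15) = 1/(2 + 38*15) = 1/(2 + 570) = 1/572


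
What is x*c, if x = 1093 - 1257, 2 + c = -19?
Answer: 3444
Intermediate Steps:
c = -21 (c = -2 - 19 = -21)
x = -164
x*c = -164*(-21) = 3444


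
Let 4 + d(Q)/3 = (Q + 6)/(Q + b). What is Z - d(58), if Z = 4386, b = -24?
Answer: 74670/17 ≈ 4392.4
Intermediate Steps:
d(Q) = -12 + 3*(6 + Q)/(-24 + Q) (d(Q) = -12 + 3*((Q + 6)/(Q - 24)) = -12 + 3*((6 + Q)/(-24 + Q)) = -12 + 3*(6 + Q)/(-24 + Q))
Z - d(58) = 4386 - 9*(34 - 1*58)/(-24 + 58) = 4386 - 9*(34 - 58)/34 = 4386 - 9*(-24)/34 = 4386 - 1*(-108/17) = 4386 + 108/17 = 74670/17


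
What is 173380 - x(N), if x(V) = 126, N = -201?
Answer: 173254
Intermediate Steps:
173380 - x(N) = 173380 - 1*126 = 173380 - 126 = 173254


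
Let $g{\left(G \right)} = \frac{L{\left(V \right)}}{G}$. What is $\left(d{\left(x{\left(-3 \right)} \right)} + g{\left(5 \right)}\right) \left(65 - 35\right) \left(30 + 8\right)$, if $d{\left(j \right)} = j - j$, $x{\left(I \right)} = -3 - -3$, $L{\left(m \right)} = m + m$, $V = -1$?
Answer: $-456$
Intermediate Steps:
$L{\left(m \right)} = 2 m$
$x{\left(I \right)} = 0$ ($x{\left(I \right)} = -3 + 3 = 0$)
$d{\left(j \right)} = 0$
$g{\left(G \right)} = - \frac{2}{G}$ ($g{\left(G \right)} = \frac{2 \left(-1\right)}{G} = - \frac{2}{G}$)
$\left(d{\left(x{\left(-3 \right)} \right)} + g{\left(5 \right)}\right) \left(65 - 35\right) \left(30 + 8\right) = \left(0 - \frac{2}{5}\right) \left(65 - 35\right) \left(30 + 8\right) = \left(0 - \frac{2}{5}\right) 30 \cdot 38 = \left(0 - \frac{2}{5}\right) 1140 = \left(- \frac{2}{5}\right) 1140 = -456$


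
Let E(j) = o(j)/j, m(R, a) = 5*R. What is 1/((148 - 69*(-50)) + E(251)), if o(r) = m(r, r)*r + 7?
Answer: 251/1218110 ≈ 0.00020606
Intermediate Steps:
o(r) = 7 + 5*r² (o(r) = (5*r)*r + 7 = 5*r² + 7 = 7 + 5*r²)
E(j) = (7 + 5*j²)/j
1/((148 - 69*(-50)) + E(251)) = 1/((148 - 69*(-50)) + (5*251 + 7/251)) = 1/((148 + 3450) + (1255 + 7*(1/251))) = 1/(3598 + (1255 + 7/251)) = 1/(3598 + 315012/251) = 1/(1218110/251) = 251/1218110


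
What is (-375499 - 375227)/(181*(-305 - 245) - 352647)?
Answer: 750726/452197 ≈ 1.6602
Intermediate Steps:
(-375499 - 375227)/(181*(-305 - 245) - 352647) = -750726/(181*(-550) - 352647) = -750726/(-99550 - 352647) = -750726/(-452197) = -750726*(-1/452197) = 750726/452197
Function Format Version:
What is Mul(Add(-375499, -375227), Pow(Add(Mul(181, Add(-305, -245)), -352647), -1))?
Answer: Rational(750726, 452197) ≈ 1.6602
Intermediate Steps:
Mul(Add(-375499, -375227), Pow(Add(Mul(181, Add(-305, -245)), -352647), -1)) = Mul(-750726, Pow(Add(Mul(181, -550), -352647), -1)) = Mul(-750726, Pow(Add(-99550, -352647), -1)) = Mul(-750726, Pow(-452197, -1)) = Mul(-750726, Rational(-1, 452197)) = Rational(750726, 452197)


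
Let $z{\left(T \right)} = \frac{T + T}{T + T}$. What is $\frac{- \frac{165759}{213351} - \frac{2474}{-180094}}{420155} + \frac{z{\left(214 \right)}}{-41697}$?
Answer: $- \frac{2894408765887259}{112190742520233834465} \approx -2.5799 \cdot 10^{-5}$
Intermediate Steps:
$z{\left(T \right)} = 1$ ($z{\left(T \right)} = \frac{2 T}{2 T} = 2 T \frac{1}{2 T} = 1$)
$\frac{- \frac{165759}{213351} - \frac{2474}{-180094}}{420155} + \frac{z{\left(214 \right)}}{-41697} = \frac{- \frac{165759}{213351} - \frac{2474}{-180094}}{420155} + 1 \frac{1}{-41697} = \left(\left(-165759\right) \frac{1}{213351} - - \frac{1237}{90047}\right) \frac{1}{420155} + 1 \left(- \frac{1}{41697}\right) = \left(- \frac{55253}{71117} + \frac{1237}{90047}\right) \frac{1}{420155} - \frac{1}{41697} = \left(- \frac{4887395162}{6403872499}\right) \frac{1}{420155} - \frac{1}{41697} = - \frac{4887395162}{2690619049817345} - \frac{1}{41697} = - \frac{2894408765887259}{112190742520233834465}$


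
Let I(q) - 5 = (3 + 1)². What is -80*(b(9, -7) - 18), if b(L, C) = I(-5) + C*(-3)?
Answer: -1920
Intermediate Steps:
I(q) = 21 (I(q) = 5 + (3 + 1)² = 5 + 4² = 5 + 16 = 21)
b(L, C) = 21 - 3*C (b(L, C) = 21 + C*(-3) = 21 - 3*C)
-80*(b(9, -7) - 18) = -80*((21 - 3*(-7)) - 18) = -80*((21 + 21) - 18) = -80*(42 - 18) = -80*24 = -1920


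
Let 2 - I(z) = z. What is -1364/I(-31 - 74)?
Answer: -1364/107 ≈ -12.748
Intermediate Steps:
I(z) = 2 - z
-1364/I(-31 - 74) = -1364/(2 - (-31 - 74)) = -1364/(2 - 1*(-105)) = -1364/(2 + 105) = -1364/107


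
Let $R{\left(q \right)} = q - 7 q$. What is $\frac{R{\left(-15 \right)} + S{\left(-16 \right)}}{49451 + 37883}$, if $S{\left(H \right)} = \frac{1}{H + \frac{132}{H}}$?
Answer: $\frac{4363}{4235699} \approx 0.0010301$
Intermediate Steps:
$R{\left(q \right)} = - 6 q$
$\frac{R{\left(-15 \right)} + S{\left(-16 \right)}}{49451 + 37883} = \frac{\left(-6\right) \left(-15\right) - \frac{16}{132 + \left(-16\right)^{2}}}{49451 + 37883} = \frac{90 - \frac{16}{132 + 256}}{87334} = \left(90 - \frac{16}{388}\right) \frac{1}{87334} = \left(90 - \frac{4}{97}\right) \frac{1}{87334} = \frac{8726}{97} \cdot \frac{1}{87334} = \frac{4363}{4235699}$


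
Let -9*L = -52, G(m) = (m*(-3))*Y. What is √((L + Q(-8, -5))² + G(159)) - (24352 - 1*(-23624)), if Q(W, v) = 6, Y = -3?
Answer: -47976 + √127147/9 ≈ -47936.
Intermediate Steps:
G(m) = 9*m (G(m) = (m*(-3))*(-3) = -3*m*(-3) = 9*m)
L = 52/9 (L = -⅑*(-52) = 52/9 ≈ 5.7778)
√((L + Q(-8, -5))² + G(159)) - (24352 - 1*(-23624)) = √((52/9 + 6)² + 9*159) - (24352 - 1*(-23624)) = √((106/9)² + 1431) - (24352 + 23624) = √(11236/81 + 1431) - 1*47976 = √(127147/81) - 47976 = √127147/9 - 47976 = -47976 + √127147/9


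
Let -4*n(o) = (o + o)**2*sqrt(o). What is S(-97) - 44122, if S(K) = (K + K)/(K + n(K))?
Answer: 2*(-2139917*sqrt(97) + 22060*I)/(-I + 97*sqrt(97)) ≈ -44122.0 - 0.0020935*I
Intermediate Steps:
n(o) = -o**(5/2) (n(o) = -(o + o)**2*sqrt(o)/4 = -(2*o)**2*sqrt(o)/4 = -4*o**2*sqrt(o)/4 = -o**(5/2))
S(K) = 2*K/(K - K**(5/2)) (S(K) = (K + K)/(K - K**(5/2)) = (2*K)/(K - K**(5/2)) = 2*K/(K - K**(5/2)))
S(-97) - 44122 = 2*(-97)/(-97 - (-97)**(5/2)) - 44122 = 2*(-97)/(-97 - 9409*I*sqrt(97)) - 44122 = -194/(-97 - 9409*I*sqrt(97)) - 44122 = -44122 - 194/(-97 - 9409*I*sqrt(97))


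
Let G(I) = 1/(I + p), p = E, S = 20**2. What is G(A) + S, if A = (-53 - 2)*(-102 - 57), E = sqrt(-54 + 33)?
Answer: 10196675715/25491682 - I*sqrt(21)/76475046 ≈ 400.0 - 5.9923e-8*I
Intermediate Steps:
S = 400
E = I*sqrt(21) (E = sqrt(-21) = I*sqrt(21) ≈ 4.5826*I)
p = I*sqrt(21) ≈ 4.5826*I
A = 8745 (A = -55*(-159) = 8745)
G(I) = 1/(I + I*sqrt(21))
G(A) + S = 1/(8745 + I*sqrt(21)) + 400 = 400 + 1/(8745 + I*sqrt(21))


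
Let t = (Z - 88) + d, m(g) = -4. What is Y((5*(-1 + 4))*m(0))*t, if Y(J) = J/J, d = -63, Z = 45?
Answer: -106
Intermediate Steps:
Y(J) = 1
t = -106 (t = (45 - 88) - 63 = -43 - 63 = -106)
Y((5*(-1 + 4))*m(0))*t = 1*(-106) = -106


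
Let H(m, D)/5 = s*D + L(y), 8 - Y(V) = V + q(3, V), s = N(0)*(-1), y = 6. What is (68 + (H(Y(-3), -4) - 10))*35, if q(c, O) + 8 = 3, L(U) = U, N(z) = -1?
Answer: 2380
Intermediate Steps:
q(c, O) = -5 (q(c, O) = -8 + 3 = -5)
s = 1 (s = -1*(-1) = 1)
Y(V) = 13 - V (Y(V) = 8 - (V - 5) = 8 - (-5 + V) = 8 + (5 - V) = 13 - V)
H(m, D) = 30 + 5*D (H(m, D) = 5*(1*D + 6) = 5*(D + 6) = 5*(6 + D) = 30 + 5*D)
(68 + (H(Y(-3), -4) - 10))*35 = (68 + ((30 + 5*(-4)) - 10))*35 = (68 + ((30 - 20) - 10))*35 = (68 + (10 - 10))*35 = (68 + 0)*35 = 68*35 = 2380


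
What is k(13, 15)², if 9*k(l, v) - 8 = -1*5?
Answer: ⅑ ≈ 0.11111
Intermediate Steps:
k(l, v) = ⅓ (k(l, v) = 8/9 + (-1*5)/9 = 8/9 + (⅑)*(-5) = 8/9 - 5/9 = ⅓)
k(13, 15)² = (⅓)² = ⅑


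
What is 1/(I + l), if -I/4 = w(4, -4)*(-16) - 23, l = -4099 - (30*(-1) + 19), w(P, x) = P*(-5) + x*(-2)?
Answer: -1/4764 ≈ -0.00020991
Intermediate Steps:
w(P, x) = -5*P - 2*x
l = -4088 (l = -4099 - (-30 + 19) = -4099 - 1*(-11) = -4099 + 11 = -4088)
I = -676 (I = -4*((-5*4 - 2*(-4))*(-16) - 23) = -4*((-20 + 8)*(-16) - 23) = -4*(-12*(-16) - 23) = -4*(192 - 23) = -4*169 = -676)
1/(I + l) = 1/(-676 - 4088) = 1/(-4764) = -1/4764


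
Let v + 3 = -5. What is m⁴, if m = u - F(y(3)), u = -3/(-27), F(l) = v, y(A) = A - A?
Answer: 28398241/6561 ≈ 4328.3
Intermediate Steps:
v = -8 (v = -3 - 5 = -8)
y(A) = 0
F(l) = -8
u = ⅑ (u = -3*(-1/27) = ⅑ ≈ 0.11111)
m = 73/9 (m = ⅑ - 1*(-8) = ⅑ + 8 = 73/9 ≈ 8.1111)
m⁴ = (73/9)⁴ = 28398241/6561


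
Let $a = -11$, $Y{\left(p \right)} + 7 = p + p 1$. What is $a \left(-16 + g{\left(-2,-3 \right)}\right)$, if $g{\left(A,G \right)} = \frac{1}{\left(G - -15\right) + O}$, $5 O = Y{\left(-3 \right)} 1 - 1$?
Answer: $\frac{8041}{46} \approx 174.8$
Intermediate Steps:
$Y{\left(p \right)} = -7 + 2 p$ ($Y{\left(p \right)} = -7 + \left(p + p 1\right) = -7 + \left(p + p\right) = -7 + 2 p$)
$O = - \frac{14}{5}$ ($O = \frac{\left(-7 + 2 \left(-3\right)\right) 1 - 1}{5} = \frac{\left(-7 - 6\right) 1 - 1}{5} = \frac{\left(-13\right) 1 - 1}{5} = \frac{-13 - 1}{5} = \frac{1}{5} \left(-14\right) = - \frac{14}{5} \approx -2.8$)
$g{\left(A,G \right)} = \frac{1}{\frac{61}{5} + G}$ ($g{\left(A,G \right)} = \frac{1}{\left(G - -15\right) - \frac{14}{5}} = \frac{1}{\left(G + 15\right) - \frac{14}{5}} = \frac{1}{\left(15 + G\right) - \frac{14}{5}} = \frac{1}{\frac{61}{5} + G}$)
$a \left(-16 + g{\left(-2,-3 \right)}\right) = - 11 \left(-16 + \frac{5}{61 + 5 \left(-3\right)}\right) = - 11 \left(-16 + \frac{5}{61 - 15}\right) = - 11 \left(-16 + \frac{5}{46}\right) = \left(-11\right) \left(- \frac{731}{46}\right) = \frac{8041}{46}$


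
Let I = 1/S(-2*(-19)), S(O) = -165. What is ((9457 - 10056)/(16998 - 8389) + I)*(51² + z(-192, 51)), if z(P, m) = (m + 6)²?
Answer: -41903160/94699 ≈ -442.49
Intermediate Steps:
I = -1/165 (I = 1/(-165) = -1/165 ≈ -0.0060606)
z(P, m) = (6 + m)²
((9457 - 10056)/(16998 - 8389) + I)*(51² + z(-192, 51)) = ((9457 - 10056)/(16998 - 8389) - 1/165)*(51² + (6 + 51)²) = (-599/8609 - 1/165)*(2601 + 57²) = (-599*1/8609 - 1/165)*(2601 + 3249) = (-599/8609 - 1/165)*5850 = -107444/1420485*5850 = -41903160/94699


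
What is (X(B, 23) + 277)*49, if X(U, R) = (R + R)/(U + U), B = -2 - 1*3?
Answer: 66738/5 ≈ 13348.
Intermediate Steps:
B = -5 (B = -2 - 3 = -5)
X(U, R) = R/U (X(U, R) = (2*R)/((2*U)) = (2*R)*(1/(2*U)) = R/U)
(X(B, 23) + 277)*49 = (23/(-5) + 277)*49 = (23*(-⅕) + 277)*49 = (-23/5 + 277)*49 = (1362/5)*49 = 66738/5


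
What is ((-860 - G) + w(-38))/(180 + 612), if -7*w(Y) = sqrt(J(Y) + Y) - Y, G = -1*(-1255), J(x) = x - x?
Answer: -14843/5544 - I*sqrt(38)/5544 ≈ -2.6773 - 0.0011119*I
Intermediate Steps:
J(x) = 0
G = 1255
w(Y) = -sqrt(Y)/7 + Y/7 (w(Y) = -(sqrt(0 + Y) - Y)/7 = -(sqrt(Y) - Y)/7 = -sqrt(Y)/7 + Y/7)
((-860 - G) + w(-38))/(180 + 612) = ((-860 - 1*1255) + (-I*sqrt(38)/7 + (1/7)*(-38)))/(180 + 612) = ((-860 - 1255) + (-I*sqrt(38)/7 - 38/7))/792 = (-2115 + (-I*sqrt(38)/7 - 38/7))*(1/792) = (-2115 + (-38/7 - I*sqrt(38)/7))*(1/792) = (-14843/7 - I*sqrt(38)/7)*(1/792) = -14843/5544 - I*sqrt(38)/5544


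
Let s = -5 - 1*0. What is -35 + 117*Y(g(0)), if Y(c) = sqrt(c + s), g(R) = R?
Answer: -35 + 117*I*sqrt(5) ≈ -35.0 + 261.62*I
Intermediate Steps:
s = -5 (s = -5 + 0 = -5)
Y(c) = sqrt(-5 + c) (Y(c) = sqrt(c - 5) = sqrt(-5 + c))
-35 + 117*Y(g(0)) = -35 + 117*sqrt(-5 + 0) = -35 + 117*sqrt(-5) = -35 + 117*(I*sqrt(5)) = -35 + 117*I*sqrt(5)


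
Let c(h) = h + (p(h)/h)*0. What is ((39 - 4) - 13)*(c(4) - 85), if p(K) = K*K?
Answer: -1782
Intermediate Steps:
p(K) = K**2
c(h) = h (c(h) = h + (h**2/h)*0 = h + h*0 = h + 0 = h)
((39 - 4) - 13)*(c(4) - 85) = ((39 - 4) - 13)*(4 - 85) = (35 - 13)*(-81) = 22*(-81) = -1782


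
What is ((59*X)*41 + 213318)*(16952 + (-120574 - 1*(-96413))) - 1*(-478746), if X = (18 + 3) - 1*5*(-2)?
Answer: -2077926417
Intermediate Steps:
X = 31 (X = 21 - 5*(-2) = 21 + 10 = 31)
((59*X)*41 + 213318)*(16952 + (-120574 - 1*(-96413))) - 1*(-478746) = ((59*31)*41 + 213318)*(16952 + (-120574 - 1*(-96413))) - 1*(-478746) = (1829*41 + 213318)*(16952 + (-120574 + 96413)) + 478746 = (74989 + 213318)*(16952 - 24161) + 478746 = 288307*(-7209) + 478746 = -2078405163 + 478746 = -2077926417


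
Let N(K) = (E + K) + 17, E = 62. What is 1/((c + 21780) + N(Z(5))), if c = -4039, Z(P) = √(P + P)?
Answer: 1782/31755239 - √10/317552390 ≈ 5.6107e-5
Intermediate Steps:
Z(P) = √2*√P (Z(P) = √(2*P) = √2*√P)
N(K) = 79 + K (N(K) = (62 + K) + 17 = 79 + K)
1/((c + 21780) + N(Z(5))) = 1/((-4039 + 21780) + (79 + √2*√5)) = 1/(17741 + (79 + √10)) = 1/(17820 + √10)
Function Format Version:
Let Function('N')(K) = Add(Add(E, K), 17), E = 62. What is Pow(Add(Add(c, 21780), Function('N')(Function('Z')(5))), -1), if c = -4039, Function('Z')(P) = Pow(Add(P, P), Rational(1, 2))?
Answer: Add(Rational(1782, 31755239), Mul(Rational(-1, 317552390), Pow(10, Rational(1, 2)))) ≈ 5.6107e-5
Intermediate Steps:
Function('Z')(P) = Mul(Pow(2, Rational(1, 2)), Pow(P, Rational(1, 2))) (Function('Z')(P) = Pow(Mul(2, P), Rational(1, 2)) = Mul(Pow(2, Rational(1, 2)), Pow(P, Rational(1, 2))))
Function('N')(K) = Add(79, K) (Function('N')(K) = Add(Add(62, K), 17) = Add(79, K))
Pow(Add(Add(c, 21780), Function('N')(Function('Z')(5))), -1) = Pow(Add(Add(-4039, 21780), Add(79, Mul(Pow(2, Rational(1, 2)), Pow(5, Rational(1, 2))))), -1) = Pow(Add(17741, Add(79, Pow(10, Rational(1, 2)))), -1) = Pow(Add(17820, Pow(10, Rational(1, 2))), -1)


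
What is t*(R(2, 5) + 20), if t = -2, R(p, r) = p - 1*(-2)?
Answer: -48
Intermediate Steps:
R(p, r) = 2 + p (R(p, r) = p + 2 = 2 + p)
t*(R(2, 5) + 20) = -2*((2 + 2) + 20) = -2*(4 + 20) = -2*24 = -48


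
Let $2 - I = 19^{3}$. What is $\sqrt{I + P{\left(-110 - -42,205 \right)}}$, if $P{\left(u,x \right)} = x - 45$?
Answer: $i \sqrt{6697} \approx 81.835 i$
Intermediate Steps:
$P{\left(u,x \right)} = -45 + x$ ($P{\left(u,x \right)} = x - 45 = -45 + x$)
$I = -6857$ ($I = 2 - 19^{3} = 2 - 6859 = -6857$)
$\sqrt{I + P{\left(-110 - -42,205 \right)}} = \sqrt{-6857 + \left(-45 + 205\right)} = \sqrt{-6857 + 160} = \sqrt{-6697} = i \sqrt{6697}$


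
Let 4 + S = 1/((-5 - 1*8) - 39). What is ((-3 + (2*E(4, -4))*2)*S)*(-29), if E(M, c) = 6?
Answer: 127281/52 ≈ 2447.7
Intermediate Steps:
S = -209/52 (S = -4 + 1/((-5 - 1*8) - 39) = -4 + 1/((-5 - 8) - 39) = -4 + 1/(-13 - 39) = -4 + 1/(-52) = -4 - 1/52 = -209/52 ≈ -4.0192)
((-3 + (2*E(4, -4))*2)*S)*(-29) = ((-3 + (2*6)*2)*(-209/52))*(-29) = ((-3 + 12*2)*(-209/52))*(-29) = ((-3 + 24)*(-209/52))*(-29) = (21*(-209/52))*(-29) = -4389/52*(-29) = 127281/52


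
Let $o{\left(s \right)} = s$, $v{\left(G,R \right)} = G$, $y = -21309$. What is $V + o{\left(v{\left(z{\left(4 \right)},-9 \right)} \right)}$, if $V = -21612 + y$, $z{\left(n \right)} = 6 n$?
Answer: $-42897$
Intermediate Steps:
$V = -42921$ ($V = -21612 - 21309 = -42921$)
$V + o{\left(v{\left(z{\left(4 \right)},-9 \right)} \right)} = -42921 + 6 \cdot 4 = -42921 + 24 = -42897$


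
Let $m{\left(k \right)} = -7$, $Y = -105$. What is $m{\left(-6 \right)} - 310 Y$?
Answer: $32543$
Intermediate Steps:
$m{\left(-6 \right)} - 310 Y = -7 - -32550 = -7 + 32550 = 32543$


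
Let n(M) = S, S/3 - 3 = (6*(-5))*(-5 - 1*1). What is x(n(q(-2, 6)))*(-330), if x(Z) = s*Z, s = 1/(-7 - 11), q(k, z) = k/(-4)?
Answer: 10065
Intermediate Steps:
q(k, z) = -k/4 (q(k, z) = k*(-¼) = -k/4)
S = 549 (S = 9 + 3*((6*(-5))*(-5 - 1*1)) = 9 + 3*(-30*(-5 - 1)) = 9 + 3*(-30*(-6)) = 9 + 3*180 = 9 + 540 = 549)
n(M) = 549
s = -1/18 (s = 1/(-18) = -1/18 ≈ -0.055556)
x(Z) = -Z/18
x(n(q(-2, 6)))*(-330) = -1/18*549*(-330) = -61/2*(-330) = 10065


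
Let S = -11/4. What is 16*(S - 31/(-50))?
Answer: -852/25 ≈ -34.080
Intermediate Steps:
S = -11/4 (S = -11*1/4 = -11/4 ≈ -2.7500)
16*(S - 31/(-50)) = 16*(-11/4 - 31/(-50)) = 16*(-11/4 - 31*(-1/50)) = 16*(-11/4 + 31/50) = 16*(-213/100) = -852/25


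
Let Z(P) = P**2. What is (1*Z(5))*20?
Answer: 500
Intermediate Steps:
(1*Z(5))*20 = (1*5**2)*20 = (1*25)*20 = 25*20 = 500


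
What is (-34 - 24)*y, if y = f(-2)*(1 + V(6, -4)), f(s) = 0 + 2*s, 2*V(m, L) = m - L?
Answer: 1392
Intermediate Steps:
V(m, L) = m/2 - L/2 (V(m, L) = (m - L)/2 = m/2 - L/2)
f(s) = 2*s
y = -24 (y = (2*(-2))*(1 + ((½)*6 - ½*(-4))) = -4*(1 + (3 + 2)) = -4*(1 + 5) = -4*6 = -24)
(-34 - 24)*y = (-34 - 24)*(-24) = -58*(-24) = 1392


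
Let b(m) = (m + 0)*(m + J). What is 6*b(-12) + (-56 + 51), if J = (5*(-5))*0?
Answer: 859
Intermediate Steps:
J = 0 (J = -25*0 = 0)
b(m) = m² (b(m) = (m + 0)*(m + 0) = m*m = m²)
6*b(-12) + (-56 + 51) = 6*(-12)² + (-56 + 51) = 6*144 - 5 = 864 - 5 = 859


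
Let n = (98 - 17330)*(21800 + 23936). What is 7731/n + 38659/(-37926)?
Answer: -5078055112579/4981723915392 ≈ -1.0193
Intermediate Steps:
n = -788122752 (n = -17232*45736 = -788122752)
7731/n + 38659/(-37926) = 7731/(-788122752) + 38659/(-37926) = 7731*(-1/788122752) + 38659*(-1/37926) = -2577/262707584 - 38659/37926 = -5078055112579/4981723915392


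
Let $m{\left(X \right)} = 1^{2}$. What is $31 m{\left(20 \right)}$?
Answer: $31$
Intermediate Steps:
$m{\left(X \right)} = 1$
$31 m{\left(20 \right)} = 31 \cdot 1 = 31$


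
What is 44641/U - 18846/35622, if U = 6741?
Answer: 81286712/13340439 ≈ 6.0933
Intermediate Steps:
44641/U - 18846/35622 = 44641/6741 - 18846/35622 = 44641*(1/6741) - 18846*1/35622 = 44641/6741 - 1047/1979 = 81286712/13340439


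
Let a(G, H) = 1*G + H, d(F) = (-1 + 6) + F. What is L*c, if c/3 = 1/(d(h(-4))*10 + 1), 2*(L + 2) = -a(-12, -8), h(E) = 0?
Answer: 8/17 ≈ 0.47059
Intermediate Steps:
d(F) = 5 + F
a(G, H) = G + H
L = 8 (L = -2 + (-(-12 - 8))/2 = -2 + (-1*(-20))/2 = -2 + (½)*20 = -2 + 10 = 8)
c = 1/17 (c = 3/((5 + 0)*10 + 1) = 3/(5*10 + 1) = 3/(50 + 1) = 3/51 = 3*(1/51) = 1/17 ≈ 0.058824)
L*c = 8*(1/17) = 8/17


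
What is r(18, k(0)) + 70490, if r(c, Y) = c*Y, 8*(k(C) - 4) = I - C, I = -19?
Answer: 282077/4 ≈ 70519.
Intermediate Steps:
k(C) = 13/8 - C/8 (k(C) = 4 + (-19 - C)/8 = 4 + (-19/8 - C/8) = 13/8 - C/8)
r(c, Y) = Y*c
r(18, k(0)) + 70490 = (13/8 - ⅛*0)*18 + 70490 = (13/8 + 0)*18 + 70490 = (13/8)*18 + 70490 = 117/4 + 70490 = 282077/4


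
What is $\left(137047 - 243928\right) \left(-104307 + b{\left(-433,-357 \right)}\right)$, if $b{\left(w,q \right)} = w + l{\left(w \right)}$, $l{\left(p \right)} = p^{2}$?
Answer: $-8844295869$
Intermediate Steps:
$b{\left(w,q \right)} = w + w^{2}$
$\left(137047 - 243928\right) \left(-104307 + b{\left(-433,-357 \right)}\right) = \left(137047 - 243928\right) \left(-104307 - 433 \left(1 - 433\right)\right) = - 106881 \left(-104307 - -187056\right) = - 106881 \left(-104307 + 187056\right) = \left(-106881\right) 82749 = -8844295869$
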